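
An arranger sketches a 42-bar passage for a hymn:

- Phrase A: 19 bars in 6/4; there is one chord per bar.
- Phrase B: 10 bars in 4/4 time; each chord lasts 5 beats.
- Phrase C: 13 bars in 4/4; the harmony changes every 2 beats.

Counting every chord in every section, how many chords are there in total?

A has 114 beats and chords last 6 each, so 19 chords.
B has 40 beats and chords last 5 each, so 8 chords.
C has 52 beats and chords last 2 each, so 26 chords.
Total: 19 + 8 + 26 = 53.

53 chords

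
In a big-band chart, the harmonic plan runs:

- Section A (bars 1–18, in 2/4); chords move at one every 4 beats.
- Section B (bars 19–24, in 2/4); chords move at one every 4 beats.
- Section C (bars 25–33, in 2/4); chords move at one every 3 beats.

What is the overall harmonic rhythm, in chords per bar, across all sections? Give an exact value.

6/11 chords per bar

A: 18 × 2 = 36 beats ÷ 4 = 9 chords.
B: 6 × 2 = 12 beats ÷ 4 = 3 chords.
C: 9 × 2 = 18 beats ÷ 3 = 6 chords.
Overall: 18 chords over 33 bars → 18/33 = 6/11 chords per bar.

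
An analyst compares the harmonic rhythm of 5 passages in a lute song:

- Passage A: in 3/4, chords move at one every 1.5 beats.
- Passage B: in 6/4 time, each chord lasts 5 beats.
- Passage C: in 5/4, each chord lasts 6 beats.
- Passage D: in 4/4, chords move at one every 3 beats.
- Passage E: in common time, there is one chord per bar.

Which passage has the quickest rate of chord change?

Passage A

A: each chord is 1.5 beats in 3/4, so 2 per bar.
B: each chord is 5 beats in 6/4, so 1.2 per bar.
C: each chord is 6 beats in 5/4, so 5/6 per bar.
D: each chord is 3 beats in 4/4, so 4/3 per bar.
E: each chord is 4 beats in 4/4, so 1 per bar.
Fastest is A at 2 chords/bar.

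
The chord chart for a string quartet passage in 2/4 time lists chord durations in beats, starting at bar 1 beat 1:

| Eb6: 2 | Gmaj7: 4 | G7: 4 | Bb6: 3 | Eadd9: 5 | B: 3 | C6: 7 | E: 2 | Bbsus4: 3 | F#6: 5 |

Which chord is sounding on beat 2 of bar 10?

Beat 2 of bar 10 is beat (10−1)×2 + 2 = 20 overall.
Running totals: Eb6 ends at 2, Gmaj7 ends at 6, G7 ends at 10, Bb6 ends at 13, Eadd9 ends at 18, B ends at 21.
Beat 20 falls within B.

B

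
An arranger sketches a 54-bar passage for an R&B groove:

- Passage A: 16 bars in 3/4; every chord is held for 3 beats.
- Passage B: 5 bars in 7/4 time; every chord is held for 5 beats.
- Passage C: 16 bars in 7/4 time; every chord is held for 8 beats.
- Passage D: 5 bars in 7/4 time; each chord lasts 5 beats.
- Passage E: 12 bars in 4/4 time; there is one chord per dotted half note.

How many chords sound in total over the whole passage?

60 chords

A: 16·3 = 48 beats, 48/3 = 16 chords.
B: 5·7 = 35 beats, 35/5 = 7 chords.
C: 16·7 = 112 beats, 112/8 = 14 chords.
D: 5·7 = 35 beats, 35/5 = 7 chords.
E: 12·4 = 48 beats, 48/3 = 16 chords.
Total: 16 + 7 + 14 + 7 + 16 = 60.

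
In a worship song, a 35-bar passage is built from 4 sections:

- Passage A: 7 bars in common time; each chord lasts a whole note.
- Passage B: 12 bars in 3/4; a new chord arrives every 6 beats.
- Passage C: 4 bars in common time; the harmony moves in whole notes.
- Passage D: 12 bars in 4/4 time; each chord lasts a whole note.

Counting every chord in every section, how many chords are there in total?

29 chords

A has 28 beats and chords last 4 each, so 7 chords.
B has 36 beats and chords last 6 each, so 6 chords.
C has 16 beats and chords last 4 each, so 4 chords.
D has 48 beats and chords last 4 each, so 12 chords.
Total: 7 + 6 + 4 + 12 = 29.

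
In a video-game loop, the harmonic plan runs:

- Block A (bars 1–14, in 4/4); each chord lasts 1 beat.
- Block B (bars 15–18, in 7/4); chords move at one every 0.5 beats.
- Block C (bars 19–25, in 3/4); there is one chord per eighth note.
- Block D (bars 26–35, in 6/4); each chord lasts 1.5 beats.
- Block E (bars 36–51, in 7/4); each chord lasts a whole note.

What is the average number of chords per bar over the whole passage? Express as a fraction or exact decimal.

A: 14 bars of 4 beats is 56 beats; at 1 beat each that's 56 chords.
B: 4 bars of 7 beats is 28 beats; at 0.5 beats each that's 56 chords.
C: 7 bars of 3 beats is 21 beats; at 0.5 beats each that's 42 chords.
D: 10 bars of 6 beats is 60 beats; at 1.5 beats each that's 40 chords.
E: 16 bars of 7 beats is 112 beats; at 4 beats each that's 28 chords.
Overall: 222 chords over 51 bars → 222/51 = 74/17 chords per bar.

74/17 chords per bar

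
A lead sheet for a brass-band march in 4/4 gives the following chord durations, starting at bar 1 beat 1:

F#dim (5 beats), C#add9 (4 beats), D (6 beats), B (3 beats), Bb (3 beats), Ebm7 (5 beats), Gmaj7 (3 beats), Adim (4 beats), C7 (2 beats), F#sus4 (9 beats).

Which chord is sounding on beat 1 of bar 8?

Beat 1 of bar 8 is beat (8−1)×4 + 1 = 29 overall.
Running totals: F#dim ends at 5, C#add9 ends at 9, D ends at 15, B ends at 18, Bb ends at 21, Ebm7 ends at 26, Gmaj7 ends at 29.
Beat 29 falls within Gmaj7.

Gmaj7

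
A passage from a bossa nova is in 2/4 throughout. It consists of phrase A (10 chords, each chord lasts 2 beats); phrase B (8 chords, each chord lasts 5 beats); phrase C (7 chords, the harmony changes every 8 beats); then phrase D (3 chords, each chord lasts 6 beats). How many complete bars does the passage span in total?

67 bars

A: 10 × 2 = 20 beats = 10 bars.
B: 8 × 5 = 40 beats = 20 bars.
C: 7 × 8 = 56 beats = 28 bars.
D: 3 × 6 = 18 beats = 9 bars.
Total: 10 + 20 + 28 + 9 = 67 bars.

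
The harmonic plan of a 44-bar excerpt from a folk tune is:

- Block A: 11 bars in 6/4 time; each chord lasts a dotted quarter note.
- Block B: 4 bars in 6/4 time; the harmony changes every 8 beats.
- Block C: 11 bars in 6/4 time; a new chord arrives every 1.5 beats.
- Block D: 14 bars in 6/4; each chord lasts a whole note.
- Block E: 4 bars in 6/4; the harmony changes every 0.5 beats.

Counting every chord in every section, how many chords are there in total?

160 chords

A: 11·6 = 66 beats, 66/1.5 = 44 chords.
B: 4·6 = 24 beats, 24/8 = 3 chords.
C: 11·6 = 66 beats, 66/1.5 = 44 chords.
D: 14·6 = 84 beats, 84/4 = 21 chords.
E: 4·6 = 24 beats, 24/0.5 = 48 chords.
Total: 44 + 3 + 44 + 21 + 48 = 160.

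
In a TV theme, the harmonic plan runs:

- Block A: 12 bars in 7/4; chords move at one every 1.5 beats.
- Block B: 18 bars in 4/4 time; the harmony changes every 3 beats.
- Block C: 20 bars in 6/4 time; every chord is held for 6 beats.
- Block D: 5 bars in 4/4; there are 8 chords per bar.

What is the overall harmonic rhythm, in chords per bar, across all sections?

A: 12 bars of 7 beats is 84 beats; at 1.5 beats each that's 56 chords.
B: 18 bars of 4 beats is 72 beats; at 3 beats each that's 24 chords.
C: 20 bars of 6 beats is 120 beats; at 6 beats each that's 20 chords.
D: 5 bars of 4 beats is 20 beats; at 0.5 beats each that's 40 chords.
Overall: 140 chords over 55 bars → 140/55 = 28/11 chords per bar.

28/11 chords per bar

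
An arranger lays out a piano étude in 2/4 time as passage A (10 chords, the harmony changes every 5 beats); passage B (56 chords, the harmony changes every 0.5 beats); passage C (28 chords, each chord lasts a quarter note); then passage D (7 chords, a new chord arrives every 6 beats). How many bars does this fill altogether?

A: 10 × 5 = 50 beats = 25 bars.
B: 56 × 0.5 = 28 beats = 14 bars.
C: 28 × 1 = 28 beats = 14 bars.
D: 7 × 6 = 42 beats = 21 bars.
Total: 25 + 14 + 14 + 21 = 74 bars.

74 bars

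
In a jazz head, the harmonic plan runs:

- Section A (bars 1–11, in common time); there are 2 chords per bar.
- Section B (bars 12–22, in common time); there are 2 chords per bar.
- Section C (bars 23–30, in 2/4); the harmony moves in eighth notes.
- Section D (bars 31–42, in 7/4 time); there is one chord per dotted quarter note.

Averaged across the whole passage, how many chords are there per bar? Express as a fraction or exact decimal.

A: 11 × 4 = 44 beats ÷ 2 = 22 chords.
B: 11 × 4 = 44 beats ÷ 2 = 22 chords.
C: 8 × 2 = 16 beats ÷ 0.5 = 32 chords.
D: 12 × 7 = 84 beats ÷ 1.5 = 56 chords.
Overall: 132 chords over 42 bars → 132/42 = 22/7 chords per bar.

22/7 chords per bar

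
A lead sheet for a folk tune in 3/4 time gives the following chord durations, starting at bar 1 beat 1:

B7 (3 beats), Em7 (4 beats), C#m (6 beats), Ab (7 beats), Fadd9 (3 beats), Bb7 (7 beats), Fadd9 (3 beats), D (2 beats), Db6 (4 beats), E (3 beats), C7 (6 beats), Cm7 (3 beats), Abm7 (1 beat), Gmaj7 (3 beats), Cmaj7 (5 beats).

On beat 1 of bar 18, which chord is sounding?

Beat 1 of bar 18 is beat (18−1)×3 + 1 = 52 overall.
Running totals: B7 ends at 3, Em7 ends at 7, C#m ends at 13, Ab ends at 20, Fadd9 ends at 23, Bb7 ends at 30, Fadd9 ends at 33, D ends at 35, Db6 ends at 39, E ends at 42, C7 ends at 48, Cm7 ends at 51, Abm7 ends at 52.
Beat 52 falls within Abm7.

Abm7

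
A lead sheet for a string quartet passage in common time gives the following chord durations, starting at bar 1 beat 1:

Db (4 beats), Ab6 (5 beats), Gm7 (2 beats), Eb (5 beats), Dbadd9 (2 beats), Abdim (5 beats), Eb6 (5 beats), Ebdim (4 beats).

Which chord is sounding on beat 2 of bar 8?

Beat 2 of bar 8 is beat (8−1)×4 + 2 = 30 overall.
Running totals: Db ends at 4, Ab6 ends at 9, Gm7 ends at 11, Eb ends at 16, Dbadd9 ends at 18, Abdim ends at 23, Eb6 ends at 28, Ebdim ends at 32.
Beat 30 falls within Ebdim.

Ebdim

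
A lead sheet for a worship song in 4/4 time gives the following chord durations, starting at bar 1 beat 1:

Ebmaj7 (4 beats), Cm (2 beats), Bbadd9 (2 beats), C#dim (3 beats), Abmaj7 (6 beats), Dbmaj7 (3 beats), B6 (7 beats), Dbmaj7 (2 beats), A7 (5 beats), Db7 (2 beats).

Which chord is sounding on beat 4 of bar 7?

Beat 4 of bar 7 is beat (7−1)×4 + 4 = 28 overall.
Running totals: Ebmaj7 ends at 4, Cm ends at 6, Bbadd9 ends at 8, C#dim ends at 11, Abmaj7 ends at 17, Dbmaj7 ends at 20, B6 ends at 27, Dbmaj7 ends at 29.
Beat 28 falls within Dbmaj7.

Dbmaj7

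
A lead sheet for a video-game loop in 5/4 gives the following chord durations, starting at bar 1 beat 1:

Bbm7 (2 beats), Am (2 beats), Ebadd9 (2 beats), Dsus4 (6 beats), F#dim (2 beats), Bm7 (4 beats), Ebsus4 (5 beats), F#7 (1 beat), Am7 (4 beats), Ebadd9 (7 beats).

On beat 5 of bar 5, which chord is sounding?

Beat 5 of bar 5 is beat (5−1)×5 + 5 = 25 overall.
Running totals: Bbm7 ends at 2, Am ends at 4, Ebadd9 ends at 6, Dsus4 ends at 12, F#dim ends at 14, Bm7 ends at 18, Ebsus4 ends at 23, F#7 ends at 24, Am7 ends at 28.
Beat 25 falls within Am7.

Am7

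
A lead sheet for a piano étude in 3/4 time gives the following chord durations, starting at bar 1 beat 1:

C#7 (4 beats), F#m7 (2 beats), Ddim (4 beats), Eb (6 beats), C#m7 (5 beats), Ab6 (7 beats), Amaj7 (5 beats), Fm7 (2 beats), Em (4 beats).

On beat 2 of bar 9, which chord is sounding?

Ab6

Beat 2 of bar 9 is beat (9−1)×3 + 2 = 26 overall.
Running totals: C#7 ends at 4, F#m7 ends at 6, Ddim ends at 10, Eb ends at 16, C#m7 ends at 21, Ab6 ends at 28.
Beat 26 falls within Ab6.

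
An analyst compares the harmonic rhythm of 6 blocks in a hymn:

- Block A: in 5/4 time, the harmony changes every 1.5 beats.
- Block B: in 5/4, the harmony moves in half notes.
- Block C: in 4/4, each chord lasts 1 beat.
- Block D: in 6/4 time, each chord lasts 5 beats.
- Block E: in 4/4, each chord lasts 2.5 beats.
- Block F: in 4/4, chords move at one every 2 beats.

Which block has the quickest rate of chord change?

Block C

A: each chord is 1.5 beats in 5/4, so 10/3 per bar.
B: each chord is 2 beats in 5/4, so 2.5 per bar.
C: each chord is 1 beat in 4/4, so 4 per bar.
D: each chord is 5 beats in 6/4, so 1.2 per bar.
E: each chord is 2.5 beats in 4/4, so 1.6 per bar.
F: each chord is 2 beats in 4/4, so 2 per bar.
Fastest is C at 4 chords/bar.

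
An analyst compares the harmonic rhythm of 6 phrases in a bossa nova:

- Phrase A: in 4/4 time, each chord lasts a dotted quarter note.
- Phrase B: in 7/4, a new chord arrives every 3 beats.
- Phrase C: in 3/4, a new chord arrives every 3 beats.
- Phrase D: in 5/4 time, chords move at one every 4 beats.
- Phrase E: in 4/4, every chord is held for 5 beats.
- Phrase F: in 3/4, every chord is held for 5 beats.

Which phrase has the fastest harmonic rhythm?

Phrase A

A: 4 beats/bar ÷ 1.5 beats/chord = 8/3 chords/bar.
B: 7 beats/bar ÷ 3 beats/chord = 7/3 chords/bar.
C: 3 beats/bar ÷ 3 beats/chord = 1 chord/bar.
D: 5 beats/bar ÷ 4 beats/chord = 1.25 chords/bar.
E: 4 beats/bar ÷ 5 beats/chord = 0.8 chords/bar.
F: 3 beats/bar ÷ 5 beats/chord = 0.6 chords/bar.
Fastest is A at 8/3 chords/bar.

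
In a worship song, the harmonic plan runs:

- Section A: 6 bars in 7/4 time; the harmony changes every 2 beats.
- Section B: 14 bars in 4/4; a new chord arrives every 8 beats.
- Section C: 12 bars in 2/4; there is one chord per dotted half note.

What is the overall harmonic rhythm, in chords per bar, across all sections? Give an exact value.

A: 6 bars of 7 beats is 42 beats; at 2 beats each that's 21 chords.
B: 14 bars of 4 beats is 56 beats; at 8 beats each that's 7 chords.
C: 12 bars of 2 beats is 24 beats; at 3 beats each that's 8 chords.
Overall: 36 chords over 32 bars → 36/32 = 1.125 chords per bar.

1.125 chords per bar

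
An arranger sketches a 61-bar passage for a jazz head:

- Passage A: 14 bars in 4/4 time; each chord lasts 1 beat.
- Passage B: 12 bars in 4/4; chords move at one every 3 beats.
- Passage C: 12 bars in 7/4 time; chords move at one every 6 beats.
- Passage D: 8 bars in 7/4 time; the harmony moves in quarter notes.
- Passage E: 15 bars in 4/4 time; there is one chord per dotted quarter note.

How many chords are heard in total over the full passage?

182 chords

A: 14 bars × 4 beats = 56 beats; 1 beat/chord → 56 chords.
B: 12 bars × 4 beats = 48 beats; 3 beats/chord → 16 chords.
C: 12 bars × 7 beats = 84 beats; 6 beats/chord → 14 chords.
D: 8 bars × 7 beats = 56 beats; 1 beat/chord → 56 chords.
E: 15 bars × 4 beats = 60 beats; 1.5 beats/chord → 40 chords.
Total: 56 + 16 + 14 + 56 + 40 = 182.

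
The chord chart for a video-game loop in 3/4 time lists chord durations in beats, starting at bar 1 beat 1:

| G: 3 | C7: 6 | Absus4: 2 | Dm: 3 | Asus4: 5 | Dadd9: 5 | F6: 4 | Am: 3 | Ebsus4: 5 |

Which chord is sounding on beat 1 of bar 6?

Beat 1 of bar 6 is beat (6−1)×3 + 1 = 16 overall.
Running totals: G ends at 3, C7 ends at 9, Absus4 ends at 11, Dm ends at 14, Asus4 ends at 19.
Beat 16 falls within Asus4.

Asus4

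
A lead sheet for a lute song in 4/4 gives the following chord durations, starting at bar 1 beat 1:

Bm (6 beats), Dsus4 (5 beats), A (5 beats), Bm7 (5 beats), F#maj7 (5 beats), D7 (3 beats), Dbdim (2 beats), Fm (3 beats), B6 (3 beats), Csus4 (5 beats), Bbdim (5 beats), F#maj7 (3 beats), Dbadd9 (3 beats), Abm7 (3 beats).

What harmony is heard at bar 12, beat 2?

Beat 2 of bar 12 is beat (12−1)×4 + 2 = 46 overall.
Running totals: Bm ends at 6, Dsus4 ends at 11, A ends at 16, Bm7 ends at 21, F#maj7 ends at 26, D7 ends at 29, Dbdim ends at 31, Fm ends at 34, B6 ends at 37, Csus4 ends at 42, Bbdim ends at 47.
Beat 46 falls within Bbdim.

Bbdim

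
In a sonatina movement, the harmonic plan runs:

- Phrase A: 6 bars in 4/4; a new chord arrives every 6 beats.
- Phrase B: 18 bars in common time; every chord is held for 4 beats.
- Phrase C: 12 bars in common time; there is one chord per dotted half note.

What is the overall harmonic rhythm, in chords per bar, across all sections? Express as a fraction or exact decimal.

19/18 chords per bar

A: 6 × 4 = 24 beats ÷ 6 = 4 chords.
B: 18 × 4 = 72 beats ÷ 4 = 18 chords.
C: 12 × 4 = 48 beats ÷ 3 = 16 chords.
Overall: 38 chords over 36 bars → 38/36 = 19/18 chords per bar.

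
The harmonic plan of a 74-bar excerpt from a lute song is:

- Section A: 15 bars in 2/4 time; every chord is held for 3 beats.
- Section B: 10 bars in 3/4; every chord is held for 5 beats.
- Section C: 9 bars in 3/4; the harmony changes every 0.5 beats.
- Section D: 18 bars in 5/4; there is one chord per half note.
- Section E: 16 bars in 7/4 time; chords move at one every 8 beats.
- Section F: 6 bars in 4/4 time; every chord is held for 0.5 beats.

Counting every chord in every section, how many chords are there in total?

177 chords

A: 15·2 = 30 beats, 30/3 = 10 chords.
B: 10·3 = 30 beats, 30/5 = 6 chords.
C: 9·3 = 27 beats, 27/0.5 = 54 chords.
D: 18·5 = 90 beats, 90/2 = 45 chords.
E: 16·7 = 112 beats, 112/8 = 14 chords.
F: 6·4 = 24 beats, 24/0.5 = 48 chords.
Total: 10 + 6 + 54 + 45 + 14 + 48 = 177.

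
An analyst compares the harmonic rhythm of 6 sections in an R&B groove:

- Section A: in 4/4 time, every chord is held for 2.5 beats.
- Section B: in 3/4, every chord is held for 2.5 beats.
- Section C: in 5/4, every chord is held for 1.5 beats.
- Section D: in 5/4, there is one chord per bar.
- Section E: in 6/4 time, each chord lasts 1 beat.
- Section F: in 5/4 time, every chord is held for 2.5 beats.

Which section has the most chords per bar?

Section E

A: 4/2.5 = 1.6 chords/bar.
B: 3/2.5 = 1.2 chords/bar.
C: 5/1.5 = 10/3 chords/bar.
D: 5/5 = 1 chord/bar.
E: 6/1 = 6 chords/bar.
F: 5/2.5 = 2 chords/bar.
Fastest is E at 6 chords/bar.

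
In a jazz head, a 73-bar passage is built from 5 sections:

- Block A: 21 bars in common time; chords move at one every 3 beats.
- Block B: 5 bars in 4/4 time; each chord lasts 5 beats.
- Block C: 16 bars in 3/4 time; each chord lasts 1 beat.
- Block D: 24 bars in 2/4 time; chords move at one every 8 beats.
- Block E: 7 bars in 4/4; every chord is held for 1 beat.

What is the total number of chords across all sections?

114 chords

A has 84 beats and chords last 3 each, so 28 chords.
B has 20 beats and chords last 5 each, so 4 chords.
C has 48 beats and chords last 1 each, so 48 chords.
D has 48 beats and chords last 8 each, so 6 chords.
E has 28 beats and chords last 1 each, so 28 chords.
Total: 28 + 4 + 48 + 6 + 28 = 114.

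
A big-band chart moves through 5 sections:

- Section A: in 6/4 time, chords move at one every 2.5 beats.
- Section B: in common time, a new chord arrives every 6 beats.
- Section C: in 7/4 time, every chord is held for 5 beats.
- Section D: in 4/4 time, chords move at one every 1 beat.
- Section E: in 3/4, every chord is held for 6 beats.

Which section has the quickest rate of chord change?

Section D

A: 6 beats/bar ÷ 2.5 beats/chord = 2.4 chords/bar.
B: 4 beats/bar ÷ 6 beats/chord = 2/3 chords/bar.
C: 7 beats/bar ÷ 5 beats/chord = 1.4 chords/bar.
D: 4 beats/bar ÷ 1 beat/chord = 4 chords/bar.
E: 3 beats/bar ÷ 6 beats/chord = 0.5 chords/bar.
Fastest is D at 4 chords/bar.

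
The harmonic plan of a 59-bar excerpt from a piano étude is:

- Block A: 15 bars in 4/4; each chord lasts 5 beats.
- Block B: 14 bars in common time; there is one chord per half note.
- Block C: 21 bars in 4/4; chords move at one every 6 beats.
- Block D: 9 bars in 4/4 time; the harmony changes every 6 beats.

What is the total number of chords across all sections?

A: 15 bars × 4 beats = 60 beats; 5 beats/chord → 12 chords.
B: 14 bars × 4 beats = 56 beats; 2 beats/chord → 28 chords.
C: 21 bars × 4 beats = 84 beats; 6 beats/chord → 14 chords.
D: 9 bars × 4 beats = 36 beats; 6 beats/chord → 6 chords.
Total: 12 + 28 + 14 + 6 = 60.

60 chords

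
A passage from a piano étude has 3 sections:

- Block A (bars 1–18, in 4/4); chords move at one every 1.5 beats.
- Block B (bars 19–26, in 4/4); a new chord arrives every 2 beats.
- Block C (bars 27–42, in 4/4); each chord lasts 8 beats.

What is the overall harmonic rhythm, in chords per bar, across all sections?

A: 18 × 4 = 72 beats ÷ 1.5 = 48 chords.
B: 8 × 4 = 32 beats ÷ 2 = 16 chords.
C: 16 × 4 = 64 beats ÷ 8 = 8 chords.
Overall: 72 chords over 42 bars → 72/42 = 12/7 chords per bar.

12/7 chords per bar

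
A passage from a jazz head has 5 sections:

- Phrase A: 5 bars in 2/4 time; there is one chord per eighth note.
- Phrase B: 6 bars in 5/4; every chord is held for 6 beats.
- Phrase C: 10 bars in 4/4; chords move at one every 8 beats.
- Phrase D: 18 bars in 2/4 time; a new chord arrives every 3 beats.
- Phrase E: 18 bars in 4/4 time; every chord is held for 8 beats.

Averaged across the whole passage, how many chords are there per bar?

17/19 chords per bar

A: 5 × 2 = 10 beats ÷ 0.5 = 20 chords.
B: 6 × 5 = 30 beats ÷ 6 = 5 chords.
C: 10 × 4 = 40 beats ÷ 8 = 5 chords.
D: 18 × 2 = 36 beats ÷ 3 = 12 chords.
E: 18 × 4 = 72 beats ÷ 8 = 9 chords.
Overall: 51 chords over 57 bars → 51/57 = 17/19 chords per bar.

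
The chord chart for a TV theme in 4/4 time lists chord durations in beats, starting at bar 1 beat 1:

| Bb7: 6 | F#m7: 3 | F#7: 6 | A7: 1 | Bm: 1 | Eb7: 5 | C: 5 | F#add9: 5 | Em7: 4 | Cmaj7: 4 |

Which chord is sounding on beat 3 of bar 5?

Eb7

Beat 3 of bar 5 is beat (5−1)×4 + 3 = 19 overall.
Running totals: Bb7 ends at 6, F#m7 ends at 9, F#7 ends at 15, A7 ends at 16, Bm ends at 17, Eb7 ends at 22.
Beat 19 falls within Eb7.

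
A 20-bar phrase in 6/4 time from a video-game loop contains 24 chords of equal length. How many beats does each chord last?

20 bars × 6 beats/bar = 120 beats total.
120 beats ÷ 24 chords = 5 beats per chord.

5 beats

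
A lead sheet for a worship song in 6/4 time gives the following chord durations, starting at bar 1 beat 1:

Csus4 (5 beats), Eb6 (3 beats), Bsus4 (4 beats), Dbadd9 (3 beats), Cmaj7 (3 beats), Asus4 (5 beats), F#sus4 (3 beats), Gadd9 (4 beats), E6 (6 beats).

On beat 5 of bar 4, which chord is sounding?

Asus4

Beat 5 of bar 4 is beat (4−1)×6 + 5 = 23 overall.
Running totals: Csus4 ends at 5, Eb6 ends at 8, Bsus4 ends at 12, Dbadd9 ends at 15, Cmaj7 ends at 18, Asus4 ends at 23.
Beat 23 falls within Asus4.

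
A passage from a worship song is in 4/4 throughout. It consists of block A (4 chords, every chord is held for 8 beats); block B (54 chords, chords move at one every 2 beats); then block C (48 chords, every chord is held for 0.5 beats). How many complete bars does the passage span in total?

41 bars

A: 4 × 8 = 32 beats = 8 bars.
B: 54 × 2 = 108 beats = 27 bars.
C: 48 × 0.5 = 24 beats = 6 bars.
Total: 8 + 27 + 6 = 41 bars.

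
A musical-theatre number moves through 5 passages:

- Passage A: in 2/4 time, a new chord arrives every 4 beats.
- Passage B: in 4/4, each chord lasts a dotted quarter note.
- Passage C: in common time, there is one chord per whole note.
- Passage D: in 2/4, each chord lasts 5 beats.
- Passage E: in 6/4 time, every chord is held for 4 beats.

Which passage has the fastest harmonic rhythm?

A: 2 beats/bar ÷ 4 beats/chord = 0.5 chords/bar.
B: 4 beats/bar ÷ 1.5 beats/chord = 8/3 chords/bar.
C: 4 beats/bar ÷ 4 beats/chord = 1 chord/bar.
D: 2 beats/bar ÷ 5 beats/chord = 0.4 chords/bar.
E: 6 beats/bar ÷ 4 beats/chord = 1.5 chords/bar.
Fastest is B at 8/3 chords/bar.

Passage B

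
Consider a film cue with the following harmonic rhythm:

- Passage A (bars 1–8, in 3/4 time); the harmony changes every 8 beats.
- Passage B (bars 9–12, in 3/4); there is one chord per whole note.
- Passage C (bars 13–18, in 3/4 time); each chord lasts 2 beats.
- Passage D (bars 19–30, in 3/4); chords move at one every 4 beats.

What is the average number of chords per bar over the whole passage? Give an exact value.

0.8 chords per bar

A: 8 × 3 = 24 beats ÷ 8 = 3 chords.
B: 4 × 3 = 12 beats ÷ 4 = 3 chords.
C: 6 × 3 = 18 beats ÷ 2 = 9 chords.
D: 12 × 3 = 36 beats ÷ 4 = 9 chords.
Overall: 24 chords over 30 bars → 24/30 = 0.8 chords per bar.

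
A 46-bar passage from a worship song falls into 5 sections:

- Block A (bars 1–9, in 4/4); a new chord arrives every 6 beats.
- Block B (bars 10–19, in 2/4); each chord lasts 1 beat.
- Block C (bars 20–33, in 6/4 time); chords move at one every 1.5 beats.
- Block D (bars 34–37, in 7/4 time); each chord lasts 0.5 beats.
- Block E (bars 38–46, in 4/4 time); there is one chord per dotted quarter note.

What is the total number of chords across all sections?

A: 9·4 = 36 beats, 36/6 = 6 chords.
B: 10·2 = 20 beats, 20/1 = 20 chords.
C: 14·6 = 84 beats, 84/1.5 = 56 chords.
D: 4·7 = 28 beats, 28/0.5 = 56 chords.
E: 9·4 = 36 beats, 36/1.5 = 24 chords.
Total: 6 + 20 + 56 + 56 + 24 = 162.

162 chords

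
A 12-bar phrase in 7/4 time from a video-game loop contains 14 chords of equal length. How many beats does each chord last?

6 beats

12 bars × 7 beats/bar = 84 beats total.
84 beats ÷ 14 chords = 6 beats per chord.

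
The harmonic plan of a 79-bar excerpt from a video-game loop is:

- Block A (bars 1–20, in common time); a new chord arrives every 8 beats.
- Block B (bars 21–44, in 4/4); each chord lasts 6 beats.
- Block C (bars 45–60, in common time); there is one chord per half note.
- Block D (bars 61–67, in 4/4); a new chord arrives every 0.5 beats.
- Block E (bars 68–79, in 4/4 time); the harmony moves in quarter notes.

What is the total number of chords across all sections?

162 chords

A: 20·4 = 80 beats, 80/8 = 10 chords.
B: 24·4 = 96 beats, 96/6 = 16 chords.
C: 16·4 = 64 beats, 64/2 = 32 chords.
D: 7·4 = 28 beats, 28/0.5 = 56 chords.
E: 12·4 = 48 beats, 48/1 = 48 chords.
Total: 10 + 16 + 32 + 56 + 48 = 162.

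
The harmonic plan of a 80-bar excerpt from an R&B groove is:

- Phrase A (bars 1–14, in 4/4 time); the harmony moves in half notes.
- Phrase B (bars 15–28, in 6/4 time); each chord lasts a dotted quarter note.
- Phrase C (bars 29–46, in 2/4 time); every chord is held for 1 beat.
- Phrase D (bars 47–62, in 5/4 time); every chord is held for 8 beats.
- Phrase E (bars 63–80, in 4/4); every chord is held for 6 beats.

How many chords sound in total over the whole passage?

142 chords

A: 14·4 = 56 beats, 56/2 = 28 chords.
B: 14·6 = 84 beats, 84/1.5 = 56 chords.
C: 18·2 = 36 beats, 36/1 = 36 chords.
D: 16·5 = 80 beats, 80/8 = 10 chords.
E: 18·4 = 72 beats, 72/6 = 12 chords.
Total: 28 + 56 + 36 + 10 + 12 = 142.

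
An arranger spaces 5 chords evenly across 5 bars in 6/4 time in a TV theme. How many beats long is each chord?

6 beats

5 bars × 6 beats/bar = 30 beats total.
30 beats ÷ 5 chords = 6 beats per chord.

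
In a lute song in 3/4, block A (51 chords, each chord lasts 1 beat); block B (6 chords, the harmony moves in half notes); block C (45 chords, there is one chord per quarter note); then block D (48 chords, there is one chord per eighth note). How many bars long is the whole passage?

A: 51 × 1 = 51 beats = 17 bars.
B: 6 × 2 = 12 beats = 4 bars.
C: 45 × 1 = 45 beats = 15 bars.
D: 48 × 0.5 = 24 beats = 8 bars.
Total: 17 + 4 + 15 + 8 = 44 bars.

44 bars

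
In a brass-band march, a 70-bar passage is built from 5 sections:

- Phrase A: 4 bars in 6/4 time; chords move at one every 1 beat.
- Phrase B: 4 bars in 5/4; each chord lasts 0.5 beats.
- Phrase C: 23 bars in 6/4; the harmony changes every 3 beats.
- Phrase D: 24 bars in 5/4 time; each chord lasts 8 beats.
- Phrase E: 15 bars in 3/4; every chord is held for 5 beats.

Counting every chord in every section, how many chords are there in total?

A: 4 bars × 6 beats = 24 beats; 1 beat/chord → 24 chords.
B: 4 bars × 5 beats = 20 beats; 0.5 beats/chord → 40 chords.
C: 23 bars × 6 beats = 138 beats; 3 beats/chord → 46 chords.
D: 24 bars × 5 beats = 120 beats; 8 beats/chord → 15 chords.
E: 15 bars × 3 beats = 45 beats; 5 beats/chord → 9 chords.
Total: 24 + 40 + 46 + 15 + 9 = 134.

134 chords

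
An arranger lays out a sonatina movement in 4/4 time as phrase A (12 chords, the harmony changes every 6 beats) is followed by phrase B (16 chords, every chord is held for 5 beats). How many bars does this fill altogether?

A: 12 × 6 = 72 beats = 18 bars.
B: 16 × 5 = 80 beats = 20 bars.
Total: 18 + 20 = 38 bars.

38 bars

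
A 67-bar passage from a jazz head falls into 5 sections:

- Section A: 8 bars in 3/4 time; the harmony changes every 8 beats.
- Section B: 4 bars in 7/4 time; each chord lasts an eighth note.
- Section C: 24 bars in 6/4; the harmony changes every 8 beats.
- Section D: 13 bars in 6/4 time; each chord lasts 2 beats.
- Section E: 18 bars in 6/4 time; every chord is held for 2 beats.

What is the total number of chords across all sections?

170 chords

A has 24 beats and chords last 8 each, so 3 chords.
B has 28 beats and chords last 0.5 each, so 56 chords.
C has 144 beats and chords last 8 each, so 18 chords.
D has 78 beats and chords last 2 each, so 39 chords.
E has 108 beats and chords last 2 each, so 54 chords.
Total: 3 + 56 + 18 + 39 + 54 = 170.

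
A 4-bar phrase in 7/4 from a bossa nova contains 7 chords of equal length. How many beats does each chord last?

4 bars × 7 beats/bar = 28 beats total.
28 beats ÷ 7 chords = 4 beats per chord.
(That is a whole note.)

4 beats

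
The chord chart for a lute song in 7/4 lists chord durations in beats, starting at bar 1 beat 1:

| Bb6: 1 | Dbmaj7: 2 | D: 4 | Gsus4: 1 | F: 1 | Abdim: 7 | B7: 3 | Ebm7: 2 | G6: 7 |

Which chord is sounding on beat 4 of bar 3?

Beat 4 of bar 3 is beat (3−1)×7 + 4 = 18 overall.
Running totals: Bb6 ends at 1, Dbmaj7 ends at 3, D ends at 7, Gsus4 ends at 8, F ends at 9, Abdim ends at 16, B7 ends at 19.
Beat 18 falls within B7.

B7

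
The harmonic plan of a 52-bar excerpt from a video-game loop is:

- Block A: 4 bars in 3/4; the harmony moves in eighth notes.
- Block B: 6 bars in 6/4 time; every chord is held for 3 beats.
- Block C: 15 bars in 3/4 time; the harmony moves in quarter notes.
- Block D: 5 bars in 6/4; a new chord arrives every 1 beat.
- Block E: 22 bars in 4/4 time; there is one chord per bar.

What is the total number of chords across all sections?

133 chords

A: 4·3 = 12 beats, 12/0.5 = 24 chords.
B: 6·6 = 36 beats, 36/3 = 12 chords.
C: 15·3 = 45 beats, 45/1 = 45 chords.
D: 5·6 = 30 beats, 30/1 = 30 chords.
E: 22·4 = 88 beats, 88/4 = 22 chords.
Total: 24 + 12 + 45 + 30 + 22 = 133.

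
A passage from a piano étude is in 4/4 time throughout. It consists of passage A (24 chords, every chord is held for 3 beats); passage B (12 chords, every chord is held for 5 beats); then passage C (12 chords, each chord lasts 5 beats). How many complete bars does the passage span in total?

48 bars

A: 24 × 3 = 72 beats = 18 bars.
B: 12 × 5 = 60 beats = 15 bars.
C: 12 × 5 = 60 beats = 15 bars.
Total: 18 + 15 + 15 = 48 bars.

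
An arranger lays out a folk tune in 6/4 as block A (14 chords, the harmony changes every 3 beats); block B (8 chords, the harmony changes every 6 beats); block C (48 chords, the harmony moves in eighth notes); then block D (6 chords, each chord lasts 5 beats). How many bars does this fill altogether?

A: 14 × 3 = 42 beats = 7 bars.
B: 8 × 6 = 48 beats = 8 bars.
C: 48 × 0.5 = 24 beats = 4 bars.
D: 6 × 5 = 30 beats = 5 bars.
Total: 7 + 8 + 4 + 5 = 24 bars.

24 bars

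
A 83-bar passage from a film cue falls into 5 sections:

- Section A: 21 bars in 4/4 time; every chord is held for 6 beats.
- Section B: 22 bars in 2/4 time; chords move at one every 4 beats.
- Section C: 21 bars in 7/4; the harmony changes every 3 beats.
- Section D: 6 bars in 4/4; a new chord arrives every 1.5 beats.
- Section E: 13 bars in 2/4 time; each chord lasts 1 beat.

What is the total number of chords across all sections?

116 chords

A: 21 bars × 4 beats = 84 beats; 6 beats/chord → 14 chords.
B: 22 bars × 2 beats = 44 beats; 4 beats/chord → 11 chords.
C: 21 bars × 7 beats = 147 beats; 3 beats/chord → 49 chords.
D: 6 bars × 4 beats = 24 beats; 1.5 beats/chord → 16 chords.
E: 13 bars × 2 beats = 26 beats; 1 beat/chord → 26 chords.
Total: 14 + 11 + 49 + 16 + 26 = 116.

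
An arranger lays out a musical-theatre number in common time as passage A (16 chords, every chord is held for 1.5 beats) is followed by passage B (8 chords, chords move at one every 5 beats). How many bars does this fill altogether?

A: 16 × 1.5 = 24 beats = 6 bars.
B: 8 × 5 = 40 beats = 10 bars.
Total: 6 + 10 = 16 bars.

16 bars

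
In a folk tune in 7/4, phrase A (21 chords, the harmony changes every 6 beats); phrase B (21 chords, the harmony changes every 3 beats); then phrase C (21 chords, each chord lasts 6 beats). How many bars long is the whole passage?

45 bars

A: 21 × 6 = 126 beats = 18 bars.
B: 21 × 3 = 63 beats = 9 bars.
C: 21 × 6 = 126 beats = 18 bars.
Total: 18 + 9 + 18 = 45 bars.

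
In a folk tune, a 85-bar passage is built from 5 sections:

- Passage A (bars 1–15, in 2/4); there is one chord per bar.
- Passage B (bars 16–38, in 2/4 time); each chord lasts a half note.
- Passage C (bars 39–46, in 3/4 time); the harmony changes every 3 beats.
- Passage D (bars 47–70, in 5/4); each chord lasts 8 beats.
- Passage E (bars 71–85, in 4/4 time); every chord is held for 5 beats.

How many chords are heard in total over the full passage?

73 chords

A: 15 bars × 2 beats = 30 beats; 2 beats/chord → 15 chords.
B: 23 bars × 2 beats = 46 beats; 2 beats/chord → 23 chords.
C: 8 bars × 3 beats = 24 beats; 3 beats/chord → 8 chords.
D: 24 bars × 5 beats = 120 beats; 8 beats/chord → 15 chords.
E: 15 bars × 4 beats = 60 beats; 5 beats/chord → 12 chords.
Total: 15 + 23 + 8 + 15 + 12 = 73.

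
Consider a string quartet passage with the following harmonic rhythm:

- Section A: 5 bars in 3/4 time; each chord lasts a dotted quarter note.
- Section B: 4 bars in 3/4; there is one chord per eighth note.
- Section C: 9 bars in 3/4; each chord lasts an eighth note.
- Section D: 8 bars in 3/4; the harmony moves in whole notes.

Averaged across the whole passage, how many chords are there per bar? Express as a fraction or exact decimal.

A: 5 × 3 = 15 beats ÷ 1.5 = 10 chords.
B: 4 × 3 = 12 beats ÷ 0.5 = 24 chords.
C: 9 × 3 = 27 beats ÷ 0.5 = 54 chords.
D: 8 × 3 = 24 beats ÷ 4 = 6 chords.
Overall: 94 chords over 26 bars → 94/26 = 47/13 chords per bar.

47/13 chords per bar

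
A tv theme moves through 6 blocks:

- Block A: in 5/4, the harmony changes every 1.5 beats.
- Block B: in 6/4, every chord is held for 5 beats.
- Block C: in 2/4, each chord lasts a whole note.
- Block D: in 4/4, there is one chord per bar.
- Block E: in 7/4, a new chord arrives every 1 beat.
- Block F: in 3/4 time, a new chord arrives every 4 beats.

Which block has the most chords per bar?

A: 5/1.5 = 10/3 chords/bar.
B: 6/5 = 1.2 chords/bar.
C: 2/4 = 0.5 chords/bar.
D: 4/4 = 1 chord/bar.
E: 7/1 = 7 chords/bar.
F: 3/4 = 0.75 chords/bar.
Fastest is E at 7 chords/bar.

Block E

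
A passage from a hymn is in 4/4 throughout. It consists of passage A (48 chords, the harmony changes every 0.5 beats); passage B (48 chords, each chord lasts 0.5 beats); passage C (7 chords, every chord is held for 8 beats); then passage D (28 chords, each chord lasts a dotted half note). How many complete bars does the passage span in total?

47 bars

A: 48 × 0.5 = 24 beats = 6 bars.
B: 48 × 0.5 = 24 beats = 6 bars.
C: 7 × 8 = 56 beats = 14 bars.
D: 28 × 3 = 84 beats = 21 bars.
Total: 6 + 6 + 14 + 21 = 47 bars.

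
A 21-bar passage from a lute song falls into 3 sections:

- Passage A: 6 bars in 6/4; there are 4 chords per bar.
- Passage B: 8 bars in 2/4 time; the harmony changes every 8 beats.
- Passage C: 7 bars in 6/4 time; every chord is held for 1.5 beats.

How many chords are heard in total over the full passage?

54 chords

A has 36 beats and chords last 1.5 each, so 24 chords.
B has 16 beats and chords last 8 each, so 2 chords.
C has 42 beats and chords last 1.5 each, so 28 chords.
Total: 24 + 2 + 28 = 54.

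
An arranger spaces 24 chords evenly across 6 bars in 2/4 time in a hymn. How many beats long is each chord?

0.5 beats

6 bars × 2 beats/bar = 12 beats total.
12 beats ÷ 24 chords = 0.5 beats per chord.
(That is an eighth note.)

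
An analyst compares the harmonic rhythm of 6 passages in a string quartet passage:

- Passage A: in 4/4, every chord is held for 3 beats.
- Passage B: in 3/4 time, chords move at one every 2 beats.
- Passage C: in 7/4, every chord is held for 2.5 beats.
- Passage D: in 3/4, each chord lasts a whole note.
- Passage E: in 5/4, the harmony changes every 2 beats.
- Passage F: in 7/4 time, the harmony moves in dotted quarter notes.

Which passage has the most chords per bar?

A: 4 beats/bar ÷ 3 beats/chord = 4/3 chords/bar.
B: 3 beats/bar ÷ 2 beats/chord = 1.5 chords/bar.
C: 7 beats/bar ÷ 2.5 beats/chord = 2.8 chords/bar.
D: 3 beats/bar ÷ 4 beats/chord = 0.75 chords/bar.
E: 5 beats/bar ÷ 2 beats/chord = 2.5 chords/bar.
F: 7 beats/bar ÷ 1.5 beats/chord = 14/3 chords/bar.
Fastest is F at 14/3 chords/bar.

Passage F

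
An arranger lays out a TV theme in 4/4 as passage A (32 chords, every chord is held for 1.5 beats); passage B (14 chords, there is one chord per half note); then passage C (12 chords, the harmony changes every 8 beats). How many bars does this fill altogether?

43 bars

A: 32 × 1.5 = 48 beats = 12 bars.
B: 14 × 2 = 28 beats = 7 bars.
C: 12 × 8 = 96 beats = 24 bars.
Total: 12 + 7 + 24 = 43 bars.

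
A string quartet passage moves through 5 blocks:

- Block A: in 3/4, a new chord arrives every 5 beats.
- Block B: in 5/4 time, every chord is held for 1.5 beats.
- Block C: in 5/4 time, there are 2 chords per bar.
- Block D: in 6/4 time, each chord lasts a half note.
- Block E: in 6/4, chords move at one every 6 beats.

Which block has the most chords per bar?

Block B

A: 3/5 = 0.6 chords/bar.
B: 5/1.5 = 10/3 chords/bar.
C: 5/2.5 = 2 chords/bar.
D: 6/2 = 3 chords/bar.
E: 6/6 = 1 chord/bar.
Fastest is B at 10/3 chords/bar.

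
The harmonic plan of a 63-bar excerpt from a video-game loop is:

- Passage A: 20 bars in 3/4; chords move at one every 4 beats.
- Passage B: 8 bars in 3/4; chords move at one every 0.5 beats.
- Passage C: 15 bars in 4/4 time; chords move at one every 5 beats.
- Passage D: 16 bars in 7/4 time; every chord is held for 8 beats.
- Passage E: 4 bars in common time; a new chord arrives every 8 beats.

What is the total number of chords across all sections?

91 chords

A: 20 bars × 3 beats = 60 beats; 4 beats/chord → 15 chords.
B: 8 bars × 3 beats = 24 beats; 0.5 beats/chord → 48 chords.
C: 15 bars × 4 beats = 60 beats; 5 beats/chord → 12 chords.
D: 16 bars × 7 beats = 112 beats; 8 beats/chord → 14 chords.
E: 4 bars × 4 beats = 16 beats; 8 beats/chord → 2 chords.
Total: 15 + 48 + 12 + 14 + 2 = 91.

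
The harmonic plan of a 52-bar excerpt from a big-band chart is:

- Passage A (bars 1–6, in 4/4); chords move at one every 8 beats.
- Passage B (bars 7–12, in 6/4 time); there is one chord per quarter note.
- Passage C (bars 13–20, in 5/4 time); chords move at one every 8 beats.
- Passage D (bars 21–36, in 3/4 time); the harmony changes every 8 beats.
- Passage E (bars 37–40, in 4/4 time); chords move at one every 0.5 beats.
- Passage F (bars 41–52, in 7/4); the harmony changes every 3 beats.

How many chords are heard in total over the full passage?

110 chords

A has 24 beats and chords last 8 each, so 3 chords.
B has 36 beats and chords last 1 each, so 36 chords.
C has 40 beats and chords last 8 each, so 5 chords.
D has 48 beats and chords last 8 each, so 6 chords.
E has 16 beats and chords last 0.5 each, so 32 chords.
F has 84 beats and chords last 3 each, so 28 chords.
Total: 3 + 36 + 5 + 6 + 32 + 28 = 110.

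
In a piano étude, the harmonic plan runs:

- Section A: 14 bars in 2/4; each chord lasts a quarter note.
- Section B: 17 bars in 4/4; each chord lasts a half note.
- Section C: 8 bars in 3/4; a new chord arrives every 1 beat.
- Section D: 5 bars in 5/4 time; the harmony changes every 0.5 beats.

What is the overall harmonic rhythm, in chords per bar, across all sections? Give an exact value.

34/11 chords per bar

A: 14 × 2 = 28 beats ÷ 1 = 28 chords.
B: 17 × 4 = 68 beats ÷ 2 = 34 chords.
C: 8 × 3 = 24 beats ÷ 1 = 24 chords.
D: 5 × 5 = 25 beats ÷ 0.5 = 50 chords.
Overall: 136 chords over 44 bars → 136/44 = 34/11 chords per bar.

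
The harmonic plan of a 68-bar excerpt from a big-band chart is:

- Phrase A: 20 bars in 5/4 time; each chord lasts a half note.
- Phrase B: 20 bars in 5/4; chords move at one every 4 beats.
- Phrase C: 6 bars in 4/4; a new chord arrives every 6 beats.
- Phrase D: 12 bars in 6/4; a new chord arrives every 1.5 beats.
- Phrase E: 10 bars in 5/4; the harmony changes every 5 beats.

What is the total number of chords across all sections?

A: 20·5 = 100 beats, 100/2 = 50 chords.
B: 20·5 = 100 beats, 100/4 = 25 chords.
C: 6·4 = 24 beats, 24/6 = 4 chords.
D: 12·6 = 72 beats, 72/1.5 = 48 chords.
E: 10·5 = 50 beats, 50/5 = 10 chords.
Total: 50 + 25 + 4 + 48 + 10 = 137.

137 chords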